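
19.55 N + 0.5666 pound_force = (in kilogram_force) 19.55 N is already in N. 1 pound_force = 4.4482216 N, so 0.5666 pound_force = 0.5666 * 4.4482216 = 2.5203624 N. Sum: 19.55 + 2.5203624 = 22.070362 N. 1 kilogram_force = 9.80665 N, so 22.070362 N = 22.070362 / 9.80665 = 2.2505506 kilogram_force ≈ 2.251 kilogram_force (4 s.f.). Final answer: 2.251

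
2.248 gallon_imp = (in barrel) 1 gallon_imp = 0.00454609 m^3, so 2.248 gallon_imp = 2.248 * 0.00454609 = 0.01021961 m^3. 1 barrel = 0.15898729 m^3, so 0.01021961 m^3 = 0.01021961 / 0.15898729 = 0.064279415 barrel ≈ 0.06428 barrel (4 s.f.). Final answer: 0.06428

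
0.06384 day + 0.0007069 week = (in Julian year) 1 day = 86400 s, so 0.06384 day = 0.06384 * 86400 = 5515.776 s. 1 week = 604800 s, so 0.0007069 week = 0.0007069 * 604800 = 427.53312 s. Sum: 5515.776 + 427.53312 = 5943.3091 s. 1 Julian year = 31557600 s, so 5943.3091 s = 5943.3091 / 31557600 = 0.0001883321 Julian year ≈ 0.0001883 Julian year (4 s.f.). Final answer: 0.0001883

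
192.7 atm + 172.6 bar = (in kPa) 3.679e+04. Check: 1 atm = 101325 Pa, so 192.7 atm = 192.7 * 101325 = 19525328 Pa. 1 bar = 100000 Pa, so 172.6 bar = 172.6 * 100000 = 17260000 Pa. Sum: 19525328 + 17260000 = 36785328 Pa. 1 kPa = 1000 Pa, so 36785328 Pa = 36785328 / 1000 = 36785.327 kPa ≈ 3.679e+04 kPa (4 s.f.).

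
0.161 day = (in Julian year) 0.0004408. Check: 1 day = 86400 s, so 0.161 day = 0.161 * 86400 = 13910.4 s. 1 Julian year = 31557600 s, so 13910.4 s = 13910.4 / 31557600 = 0.00044079398 Julian year ≈ 0.0004408 Julian year (4 s.f.).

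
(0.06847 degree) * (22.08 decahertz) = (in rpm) 2.52. Check: 1 degree = 0.017453293 rad, so 0.06847 degree = 0.06847 * 0.017453293 = 0.0011950269 rad. 1 decahertz = 10 Hz, so 22.08 decahertz = 22.08 * 10 = 220.8 Hz. Combine: 0.0011950269 rad * 220.8 Hz = 0.26386195 rad/s. 1 rpm = 0.10471976 rad/s, so 0.26386195 rad/s = 0.26386195 / 0.10471976 = 2.519696 rpm ≈ 2.52 rpm (4 s.f.).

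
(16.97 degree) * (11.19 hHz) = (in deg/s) 1.899e+04. Check: 1 degree = 0.017453293 rad, so 16.97 degree = 16.97 * 0.017453293 = 0.29618237 rad. 1 hHz = 100 Hz, so 11.19 hHz = 11.19 * 100 = 1119 Hz. Combine: 0.29618237 rad * 1119 Hz = 331.42808 rad/s. 1 deg/s = 0.017453293 rad/s, so 331.42808 rad/s = 331.42808 / 0.017453293 = 18989.43 deg/s ≈ 1.899e+04 deg/s (4 s.f.).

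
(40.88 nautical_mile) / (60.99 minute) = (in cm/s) 2069. Check: 1 nautical_mile = 1852 m, so 40.88 nautical_mile = 40.88 * 1852 = 75709.76 m. 1 minute = 60 s, so 60.99 minute = 60.99 * 60 = 3659.4 s. Combine: 75709.76 m / 3659.4 s = 20.689118 m/s. 1 cm/s = 0.01 m/s, so 20.689118 m/s = 20.689118 / 0.01 = 2068.9118 cm/s ≈ 2069 cm/s (4 s.f.).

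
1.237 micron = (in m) 1.237e-06. Check: 1 micron = 1e-06 m, so 1.237 micron = 1.237 * 1e-06 = 1.237e-06 m. Result: 1.237e-06 m.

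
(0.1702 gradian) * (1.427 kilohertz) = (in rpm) 36.43. Check: 1 gradian = 0.015707963 rad, so 0.1702 gradian = 0.1702 * 0.015707963 = 0.0026734953 rad. 1 kilohertz = 1000 Hz, so 1.427 kilohertz = 1.427 * 1000 = 1427 Hz. Combine: 0.0026734953 rad * 1427 Hz = 3.8150779 rad/s. 1 rpm = 0.10471976 rad/s, so 3.8150779 rad/s = 3.8150779 / 0.10471976 = 36.43131 rpm ≈ 36.43 rpm (4 s.f.).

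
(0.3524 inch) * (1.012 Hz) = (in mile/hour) 0.02026. Check: 1 inch = 0.0254 m, so 0.3524 inch = 0.3524 * 0.0254 = 0.00895096 m. 1.012 Hz is already in Hz. Combine: 0.00895096 m * 1.012 Hz = 0.0090583715 m/s. 1 mile/hour = 0.44704 m/s, so 0.0090583715 m/s = 0.0090583715 / 0.44704 = 0.020263 mile/hour ≈ 0.02026 mile/hour (4 s.f.).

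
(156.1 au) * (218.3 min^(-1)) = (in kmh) 1 au = 1.4959787e+11 m, so 156.1 au = 156.1 * 1.4959787e+11 = 2.3352228e+13 m. 1 min^(-1) = 0.016666667 Hz, so 218.3 min^(-1) = 218.3 * 0.016666667 = 3.6383333 Hz. Combine: 2.3352228e+13 m * 3.6383333 Hz = 8.4963188e+13 m/s. 1 kmh = 0.27777778 m/s, so 8.4963188e+13 m/s = 8.4963188e+13 / 0.27777778 = 3.0586748e+14 kmh ≈ 3.059e+14 kmh (4 s.f.). Final answer: 3.059e+14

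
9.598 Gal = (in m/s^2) 0.09598. Check: 1 Gal = 0.01 m/s^2, so 9.598 Gal = 9.598 * 0.01 = 0.09598 m/s^2. Result: 0.09598 m/s^2.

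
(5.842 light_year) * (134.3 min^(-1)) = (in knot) 1 light_year = 9.4607305e+15 m, so 5.842 light_year = 5.842 * 9.4607305e+15 = 5.5269587e+16 m. 1 min^(-1) = 0.016666667 Hz, so 134.3 min^(-1) = 134.3 * 0.016666667 = 2.2383333 Hz. Combine: 5.5269587e+16 m * 2.2383333 Hz = 1.2371176e+17 m/s. 1 knot = 0.51444444 m/s, so 1.2371176e+17 m/s = 1.2371176e+17 / 0.51444444 = 2.4047642e+17 knot ≈ 2.405e+17 knot (4 s.f.). Final answer: 2.405e+17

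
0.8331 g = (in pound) 1 g = 0.001 kg, so 0.8331 g = 0.8331 * 0.001 = 0.0008331 kg. 1 pound = 0.45359237 kg, so 0.0008331 kg = 0.0008331 / 0.45359237 = 0.0018366711 pound ≈ 0.001837 pound (4 s.f.). Final answer: 0.001837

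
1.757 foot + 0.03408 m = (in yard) 0.6229. Check: 1 foot = 0.3048 m, so 1.757 foot = 1.757 * 0.3048 = 0.5355336 m. 0.03408 m is already in m. Sum: 0.5355336 + 0.03408 = 0.5696136 m. 1 yard = 0.9144 m, so 0.5696136 m = 0.5696136 / 0.9144 = 0.62293701 yard ≈ 0.6229 yard (4 s.f.).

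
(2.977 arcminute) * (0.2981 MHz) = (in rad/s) 258.1. Check: 1 arcminute = 0.00029088821 rad, so 2.977 arcminute = 2.977 * 0.00029088821 = 0.0008659742 rad. 1 MHz = 1000000 Hz, so 0.2981 MHz = 0.2981 * 1000000 = 298100 Hz. Combine: 0.0008659742 rad * 298100 Hz = 258.14691 rad/s. Result: 258.14691 rad/s ≈ 258.1 rad/s (4 s.f.).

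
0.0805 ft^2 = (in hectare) 1 ft^2 = 0.09290304 m^2, so 0.0805 ft^2 = 0.0805 * 0.09290304 = 0.0074786947 m^2. 1 hectare = 10000 m^2, so 0.0074786947 m^2 = 0.0074786947 / 10000 = 7.4786947e-07 hectare ≈ 7.479e-07 hectare (4 s.f.). Final answer: 7.479e-07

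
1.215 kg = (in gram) 1215. Check: 1 gram = 0.001 kg, so 1.215 kg = 1.215 / 0.001 = 1215 gram.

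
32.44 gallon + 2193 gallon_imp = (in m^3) 10.09. Check: 1 gallon = 0.0037854118 m^3, so 32.44 gallon = 32.44 * 0.0037854118 = 0.12279876 m^3. 1 gallon_imp = 0.00454609 m^3, so 2193 gallon_imp = 2193 * 0.00454609 = 9.9695754 m^3. Sum: 0.12279876 + 9.9695754 = 10.092374 m^3. Result: 10.092374 m^3 ≈ 10.09 m^3 (4 s.f.).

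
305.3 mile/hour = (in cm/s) 1.365e+04. Check: 1 mile/hour = 0.44704 m/s, so 305.3 mile/hour = 305.3 * 0.44704 = 136.48131 m/s. 1 cm/s = 0.01 m/s, so 136.48131 m/s = 136.48131 / 0.01 = 13648.131 cm/s ≈ 1.365e+04 cm/s (4 s.f.).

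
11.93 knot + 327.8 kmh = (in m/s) 1 knot = 0.51444444 m/s, so 11.93 knot = 11.93 * 0.51444444 = 6.1373222 m/s. 1 kmh = 0.27777778 m/s, so 327.8 kmh = 327.8 * 0.27777778 = 91.055556 m/s. Sum: 6.1373222 + 91.055556 = 97.192878 m/s. Result: 97.192878 m/s ≈ 97.19 m/s (4 s.f.). Final answer: 97.19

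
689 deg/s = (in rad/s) 12.03. Check: 1 deg/s = 0.017453293 rad/s, so 689 deg/s = 689 * 0.017453293 = 12.025319 rad/s. Result: 12.025319 rad/s ≈ 12.03 rad/s (4 s.f.).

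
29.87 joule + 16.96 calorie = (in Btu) 29.87 joule = 29.87 J. 1 calorie = 4.184 J, so 16.96 calorie = 16.96 * 4.184 = 70.96064 J. Sum: 29.87 + 70.96064 = 100.83064 J. 1 Btu = 1055.0559 J, so 100.83064 J = 100.83064 / 1055.0559 = 0.095569007 Btu ≈ 0.09557 Btu (4 s.f.). Final answer: 0.09557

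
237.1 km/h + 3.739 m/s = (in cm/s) 1 km/h = 0.27777778 m/s, so 237.1 km/h = 237.1 * 0.27777778 = 65.861111 m/s. 3.739 m/s is already in m/s. Sum: 65.861111 + 3.739 = 69.600111 m/s. 1 cm/s = 0.01 m/s, so 69.600111 m/s = 69.600111 / 0.01 = 6960.0111 cm/s ≈ 6960 cm/s (4 s.f.). Final answer: 6960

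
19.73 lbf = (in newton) 87.76. Check: 1 lbf = 4.4482216 N, so 19.73 lbf = 19.73 * 4.4482216 = 87.763412 N. 87.763412 N = 87.763412 newton ≈ 87.76 newton (4 s.f.).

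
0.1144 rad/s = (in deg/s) 1 deg/s = 0.017453293 rad/s, so 0.1144 rad/s = 0.1144 / 0.017453293 = 6.5546372 deg/s ≈ 6.555 deg/s (4 s.f.). Final answer: 6.555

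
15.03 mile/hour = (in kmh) 1 mile/hour = 0.44704 m/s, so 15.03 mile/hour = 15.03 * 0.44704 = 6.7190112 m/s. 1 kmh = 0.27777778 m/s, so 6.7190112 m/s = 6.7190112 / 0.27777778 = 24.18844 kmh ≈ 24.19 kmh (4 s.f.). Final answer: 24.19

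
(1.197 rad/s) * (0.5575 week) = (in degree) 1.197 rad/s is already in rad/s. 1 week = 604800 s, so 0.5575 week = 0.5575 * 604800 = 337176 s. Combine: 1.197 rad/s * 337176 s = 403599.67 rad. 1 degree = 0.017453293 rad, so 403599.67 rad = 403599.67 / 0.017453293 = 23124558 degree ≈ 2.312e+07 degree (4 s.f.). Final answer: 2.312e+07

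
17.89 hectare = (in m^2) 1.789e+05. Check: 1 hectare = 10000 m^2, so 17.89 hectare = 17.89 * 10000 = 178900 m^2. Result: 178900 m^2 ≈ 1.789e+05 m^2 (4 s.f.).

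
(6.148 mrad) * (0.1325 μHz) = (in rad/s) 8.146e-10. Check: 1 mrad = 0.001 rad, so 6.148 mrad = 6.148 * 0.001 = 0.006148 rad. 1 μHz = 1e-06 Hz, so 0.1325 μHz = 0.1325 * 1e-06 = 1.325e-07 Hz. Combine: 0.006148 rad * 1.325e-07 Hz = 8.1461e-10 rad/s. Result: 8.1461e-10 rad/s ≈ 8.146e-10 rad/s (4 s.f.).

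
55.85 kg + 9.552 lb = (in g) 6.018e+04. Check: 55.85 kg is already in kg. 1 lb = 0.45359237 kg, so 9.552 lb = 9.552 * 0.45359237 = 4.3327143 kg. Sum: 55.85 + 4.3327143 = 60.182714 kg. 1 g = 0.001 kg, so 60.182714 kg = 60.182714 / 0.001 = 60182.714 g ≈ 6.018e+04 g (4 s.f.).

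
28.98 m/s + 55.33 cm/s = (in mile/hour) 66.06. Check: 28.98 m/s is already in m/s. 1 cm/s = 0.01 m/s, so 55.33 cm/s = 55.33 * 0.01 = 0.5533 m/s. Sum: 28.98 + 0.5533 = 29.5333 m/s. 1 mile/hour = 0.44704 m/s, so 29.5333 m/s = 29.5333 / 0.44704 = 66.064111 mile/hour ≈ 66.06 mile/hour (4 s.f.).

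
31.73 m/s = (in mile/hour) 1 mile/hour = 0.44704 m/s, so 31.73 m/s = 31.73 / 0.44704 = 70.977989 mile/hour ≈ 70.98 mile/hour (4 s.f.). Final answer: 70.98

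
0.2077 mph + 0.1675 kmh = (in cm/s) 1 mph = 0.44704 m/s, so 0.2077 mph = 0.2077 * 0.44704 = 0.092850208 m/s. 1 kmh = 0.27777778 m/s, so 0.1675 kmh = 0.1675 * 0.27777778 = 0.046527778 m/s. Sum: 0.092850208 + 0.046527778 = 0.13937799 m/s. 1 cm/s = 0.01 m/s, so 0.13937799 m/s = 0.13937799 / 0.01 = 13.937799 cm/s ≈ 13.94 cm/s (4 s.f.). Final answer: 13.94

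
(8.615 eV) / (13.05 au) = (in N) 1 eV = 1.6021766e-19 J, so 8.615 eV = 8.615 * 1.6021766e-19 = 1.3802752e-18 J. 1 au = 1.4959787e+11 m, so 13.05 au = 13.05 * 1.4959787e+11 = 1.9522522e+12 m. Combine: 1.3802752e-18 J / 1.9522522e+12 m = 7.0701683e-31 N. Result: 7.0701683e-31 N ≈ 7.07e-31 N (4 s.f.). Final answer: 7.07e-31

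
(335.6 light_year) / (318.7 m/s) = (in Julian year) 3.157e+08. Check: 1 light_year = 9.4607305e+15 m, so 335.6 light_year = 335.6 * 9.4607305e+15 = 3.1750211e+18 m. 318.7 m/s is already in m/s. Combine: 3.1750211e+18 m / 318.7 m/s = 9.9624134e+15 s. 1 Julian year = 31557600 s, so 9.9624134e+15 s = 9.9624134e+15 / 31557600 = 3.1568983e+08 Julian year ≈ 3.157e+08 Julian year (4 s.f.).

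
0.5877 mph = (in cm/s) 1 mph = 0.44704 m/s, so 0.5877 mph = 0.5877 * 0.44704 = 0.26272541 m/s. 1 cm/s = 0.01 m/s, so 0.26272541 m/s = 0.26272541 / 0.01 = 26.272541 cm/s ≈ 26.27 cm/s (4 s.f.). Final answer: 26.27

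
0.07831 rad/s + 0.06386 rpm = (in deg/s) 4.87. Check: 0.07831 rad/s is already in rad/s. 1 rpm = 0.10471976 rad/s, so 0.06386 rpm = 0.06386 * 0.10471976 = 0.0066874036 rad/s. Sum: 0.07831 + 0.0066874036 = 0.084997404 rad/s. 1 deg/s = 0.017453293 rad/s, so 0.084997404 rad/s = 0.084997404 / 0.017453293 = 4.8699925 deg/s ≈ 4.87 deg/s (4 s.f.).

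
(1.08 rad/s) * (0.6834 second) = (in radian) 1.08 rad/s is already in rad/s. 0.6834 second = 0.6834 s. Combine: 1.08 rad/s * 0.6834 s = 0.738072 rad. 0.738072 rad = 0.738072 radian ≈ 0.7381 radian (4 s.f.). Final answer: 0.7381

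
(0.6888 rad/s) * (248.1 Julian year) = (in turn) 0.6888 rad/s is already in rad/s. 1 Julian year = 31557600 s, so 248.1 Julian year = 248.1 * 31557600 = 7.8294406e+09 s. Combine: 0.6888 rad/s * 7.8294406e+09 s = 5.3929187e+09 rad. 1 turn = 6.2831853 rad, so 5.3929187e+09 rad = 5.3929187e+09 / 6.2831853 = 8.5830966e+08 turn ≈ 8.583e+08 turn (4 s.f.). Final answer: 8.583e+08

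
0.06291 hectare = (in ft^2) 6772. Check: 1 hectare = 10000 m^2, so 0.06291 hectare = 0.06291 * 10000 = 629.1 m^2. 1 ft^2 = 0.09290304 m^2, so 629.1 m^2 = 629.1 / 0.09290304 = 6771.576 ft^2 ≈ 6772 ft^2 (4 s.f.).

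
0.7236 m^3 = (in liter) 1 liter = 0.001 m^3, so 0.7236 m^3 = 0.7236 / 0.001 = 723.6 liter. Final answer: 723.6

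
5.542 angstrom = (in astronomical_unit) 3.705e-21. Check: 1 angstrom = 1e-10 m, so 5.542 angstrom = 5.542 * 1e-10 = 5.542e-10 m. 1 astronomical_unit = 1.4959787e+11 m, so 5.542e-10 m = 5.542e-10 / 1.4959787e+11 = 3.7045982e-21 astronomical_unit ≈ 3.705e-21 astronomical_unit (4 s.f.).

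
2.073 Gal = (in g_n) 0.002114. Check: 1 Gal = 0.01 m/s^2, so 2.073 Gal = 2.073 * 0.01 = 0.02073 m/s^2. 1 g_n = 9.80665 m/s^2, so 0.02073 m/s^2 = 0.02073 / 9.80665 = 0.0021138717 g_n ≈ 0.002114 g_n (4 s.f.).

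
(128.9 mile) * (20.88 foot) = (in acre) 326.2. Check: 1 mile = 1609.344 m, so 128.9 mile = 128.9 * 1609.344 = 207444.44 m. 1 foot = 0.3048 m, so 20.88 foot = 20.88 * 0.3048 = 6.364224 m. Combine: 207444.44 m * 6.364224 m = 1320222.9 m^2. 1 acre = 4046.8564 m^2, so 1320222.9 m^2 = 1320222.9 / 4046.8564 = 326.23418 acre ≈ 326.2 acre (4 s.f.).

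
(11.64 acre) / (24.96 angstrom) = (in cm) 1 acre = 4046.8564 m^2, so 11.64 acre = 11.64 * 4046.8564 = 47105.409 m^2. 1 angstrom = 1e-10 m, so 24.96 angstrom = 24.96 * 1e-10 = 2.496e-09 m. Combine: 47105.409 m^2 / 2.496e-09 m = 1.8872359e+13 m. 1 cm = 0.01 m, so 1.8872359e+13 m = 1.8872359e+13 / 0.01 = 1.8872359e+15 cm ≈ 1.887e+15 cm (4 s.f.). Final answer: 1.887e+15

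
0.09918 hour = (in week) 0.0005904. Check: 1 hour = 3600 s, so 0.09918 hour = 0.09918 * 3600 = 357.048 s. 1 week = 604800 s, so 357.048 s = 357.048 / 604800 = 0.00059035714 week ≈ 0.0005904 week (4 s.f.).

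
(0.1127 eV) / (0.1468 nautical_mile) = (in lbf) 1.493e-23. Check: 1 eV = 1.6021766e-19 J, so 0.1127 eV = 0.1127 * 1.6021766e-19 = 1.8056531e-20 J. 1 nautical_mile = 1852 m, so 0.1468 nautical_mile = 0.1468 * 1852 = 271.8736 m. Combine: 1.8056531e-20 J / 271.8736 m = 6.6415167e-23 N. 1 lbf = 4.4482216 N, so 6.6415167e-23 N = 6.6415167e-23 / 4.4482216 = 1.4930724e-23 lbf ≈ 1.493e-23 lbf (4 s.f.).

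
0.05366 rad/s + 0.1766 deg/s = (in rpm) 0.05366 rad/s is already in rad/s. 1 deg/s = 0.017453293 rad/s, so 0.1766 deg/s = 0.1766 * 0.017453293 = 0.0030822515 rad/s. Sum: 0.05366 + 0.0030822515 = 0.056742251 rad/s. 1 rpm = 0.10471976 rad/s, so 0.056742251 rad/s = 0.056742251 / 0.10471976 = 0.54184859 rpm ≈ 0.5418 rpm (4 s.f.). Final answer: 0.5418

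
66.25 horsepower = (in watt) 1 horsepower = 745.69987 W, so 66.25 horsepower = 66.25 * 745.69987 = 49402.616 W. 49402.616 W = 49402.616 watt ≈ 4.94e+04 watt (4 s.f.). Final answer: 4.94e+04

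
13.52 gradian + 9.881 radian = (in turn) 1 gradian = 0.015707963 rad, so 13.52 gradian = 13.52 * 0.015707963 = 0.21237166 rad. 9.881 radian = 9.881 rad. Sum: 0.21237166 + 9.881 = 10.093372 rad. 1 turn = 6.2831853 rad, so 10.093372 rad = 10.093372 / 6.2831853 = 1.60641 turn ≈ 1.606 turn (4 s.f.). Final answer: 1.606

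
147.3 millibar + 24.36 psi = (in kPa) 182.7. Check: 1 millibar = 100 Pa, so 147.3 millibar = 147.3 * 100 = 14730 Pa. 1 psi = 6894.7573 Pa, so 24.36 psi = 24.36 * 6894.7573 = 167956.29 Pa. Sum: 14730 + 167956.29 = 182686.29 Pa. 1 kPa = 1000 Pa, so 182686.29 Pa = 182686.29 / 1000 = 182.68629 kPa ≈ 182.7 kPa (4 s.f.).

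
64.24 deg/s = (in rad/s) 1.121. Check: 1 deg/s = 0.017453293 rad/s, so 64.24 deg/s = 64.24 * 0.017453293 = 1.1211995 rad/s. Result: 1.1211995 rad/s ≈ 1.121 rad/s (4 s.f.).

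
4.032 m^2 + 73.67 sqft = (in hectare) 0.001088. Check: 4.032 m^2 is already in m^2. 1 sqft = 0.09290304 m^2, so 73.67 sqft = 73.67 * 0.09290304 = 6.844167 m^2. Sum: 4.032 + 6.844167 = 10.876167 m^2. 1 hectare = 10000 m^2, so 10.876167 m^2 = 10.876167 / 10000 = 0.0010876167 hectare ≈ 0.001088 hectare (4 s.f.).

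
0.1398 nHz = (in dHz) 1.398e-09. Check: 1 nHz = 1e-09 Hz, so 0.1398 nHz = 0.1398 * 1e-09 = 1.398e-10 Hz. 1 dHz = 0.1 Hz, so 1.398e-10 Hz = 1.398e-10 / 0.1 = 1.398e-09 dHz.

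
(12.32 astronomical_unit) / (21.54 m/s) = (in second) 8.556e+10. Check: 1 astronomical_unit = 1.4959787e+11 m, so 12.32 astronomical_unit = 12.32 * 1.4959787e+11 = 1.8430458e+12 m. 21.54 m/s is already in m/s. Combine: 1.8430458e+12 m / 21.54 m/s = 8.556387e+10 s. 8.556387e+10 s = 8.556387e+10 second ≈ 8.556e+10 second (4 s.f.).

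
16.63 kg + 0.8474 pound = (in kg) 16.63 kg is already in kg. 1 pound = 0.45359237 kg, so 0.8474 pound = 0.8474 * 0.45359237 = 0.38437417 kg. Sum: 16.63 + 0.38437417 = 17.014374 kg. Result: 17.014374 kg ≈ 17.01 kg (4 s.f.). Final answer: 17.01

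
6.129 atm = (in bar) 6.21. Check: 1 atm = 101325 Pa, so 6.129 atm = 6.129 * 101325 = 621020.92 Pa. 1 bar = 100000 Pa, so 621020.92 Pa = 621020.92 / 100000 = 6.2102092 bar ≈ 6.21 bar (4 s.f.).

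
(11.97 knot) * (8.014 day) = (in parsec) 1.382e-10. Check: 1 knot = 0.51444444 m/s, so 11.97 knot = 11.97 * 0.51444444 = 6.1579 m/s. 1 day = 86400 s, so 8.014 day = 8.014 * 86400 = 692409.6 s. Combine: 6.1579 m/s * 692409.6 s = 4263789.1 m. 1 parsec = 3.0856776e+16 m, so 4263789.1 m = 4263789.1 / 3.0856776e+16 = 1.3817999e-10 parsec ≈ 1.382e-10 parsec (4 s.f.).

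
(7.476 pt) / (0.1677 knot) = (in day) 3.538e-07. Check: 1 pt = 0.00035277778 m, so 7.476 pt = 7.476 * 0.00035277778 = 0.0026373667 m. 1 knot = 0.51444444 m/s, so 0.1677 knot = 0.1677 * 0.51444444 = 0.086272333 m/s. Combine: 0.0026373667 m / 0.086272333 m/s = 0.030570248 s. 1 day = 86400 s, so 0.030570248 s = 0.030570248 / 86400 = 3.5382232e-07 day ≈ 3.538e-07 day (4 s.f.).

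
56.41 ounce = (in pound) 1 ounce = 0.028349523 kg, so 56.41 ounce = 56.41 * 0.028349523 = 1.5991966 kg. 1 pound = 0.45359237 kg, so 1.5991966 kg = 1.5991966 / 0.45359237 = 3.525625 pound ≈ 3.526 pound (4 s.f.). Final answer: 3.526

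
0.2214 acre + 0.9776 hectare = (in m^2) 1.067e+04. Check: 1 acre = 4046.8564 m^2, so 0.2214 acre = 0.2214 * 4046.8564 = 895.97401 m^2. 1 hectare = 10000 m^2, so 0.9776 hectare = 0.9776 * 10000 = 9776 m^2. Sum: 895.97401 + 9776 = 10671.974 m^2. Result: 10671.974 m^2 ≈ 1.067e+04 m^2 (4 s.f.).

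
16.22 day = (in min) 2.336e+04. Check: 1 day = 86400 s, so 16.22 day = 16.22 * 86400 = 1401408 s. 1 min = 60 s, so 1401408 s = 1401408 / 60 = 23356.8 min ≈ 2.336e+04 min (4 s.f.).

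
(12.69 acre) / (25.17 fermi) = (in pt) 1 acre = 4046.8564 m^2, so 12.69 acre = 12.69 * 4046.8564 = 51354.608 m^2. 1 fermi = 1e-15 m, so 25.17 fermi = 25.17 * 1e-15 = 2.517e-14 m. Combine: 51354.608 m^2 / 2.517e-14 m = 2.0403102e+18 m. 1 pt = 0.00035277778 m, so 2.0403102e+18 m = 2.0403102e+18 / 0.00035277778 = 5.7835565e+21 pt ≈ 5.784e+21 pt (4 s.f.). Final answer: 5.784e+21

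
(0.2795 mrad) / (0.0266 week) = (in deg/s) 9.954e-07. Check: 1 mrad = 0.001 rad, so 0.2795 mrad = 0.2795 * 0.001 = 0.0002795 rad. 1 week = 604800 s, so 0.0266 week = 0.0266 * 604800 = 16087.68 s. Combine: 0.0002795 rad / 16087.68 s = 1.7373543e-08 rad/s. 1 deg/s = 0.017453293 rad/s, so 1.7373543e-08 rad/s = 1.7373543e-08 / 0.017453293 = 9.9543069e-07 deg/s ≈ 9.954e-07 deg/s (4 s.f.).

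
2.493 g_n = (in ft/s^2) 80.21. Check: 1 g_n = 9.80665 m/s^2, so 2.493 g_n = 2.493 * 9.80665 = 24.447978 m/s^2. 1 ft/s^2 = 0.3048 m/s^2, so 24.447978 m/s^2 = 24.447978 / 0.3048 = 80.209903 ft/s^2 ≈ 80.21 ft/s^2 (4 s.f.).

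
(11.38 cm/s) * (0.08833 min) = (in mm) 603.1. Check: 1 cm/s = 0.01 m/s, so 11.38 cm/s = 11.38 * 0.01 = 0.1138 m/s. 1 min = 60 s, so 0.08833 min = 0.08833 * 60 = 5.2998 s. Combine: 0.1138 m/s * 5.2998 s = 0.60311724 m. 1 mm = 0.001 m, so 0.60311724 m = 0.60311724 / 0.001 = 603.11724 mm ≈ 603.1 mm (4 s.f.).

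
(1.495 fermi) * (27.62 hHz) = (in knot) 8.027e-12. Check: 1 fermi = 1e-15 m, so 1.495 fermi = 1.495 * 1e-15 = 1.495e-15 m. 1 hHz = 100 Hz, so 27.62 hHz = 27.62 * 100 = 2762 Hz. Combine: 1.495e-15 m * 2762 Hz = 4.12919e-12 m/s. 1 knot = 0.51444444 m/s, so 4.12919e-12 m/s = 4.12919e-12 / 0.51444444 = 8.0265032e-12 knot ≈ 8.027e-12 knot (4 s.f.).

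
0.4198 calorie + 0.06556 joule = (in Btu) 1 calorie = 4.184 J, so 0.4198 calorie = 0.4198 * 4.184 = 1.7564432 J. 0.06556 joule = 0.06556 J. Sum: 1.7564432 + 0.06556 = 1.8220032 J. 1 Btu = 1055.0559 J, so 1.8220032 J = 1.8220032 / 1055.0559 = 0.0017269258 Btu ≈ 0.001727 Btu (4 s.f.). Final answer: 0.001727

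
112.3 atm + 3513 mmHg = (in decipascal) 1.185e+08. Check: 1 atm = 101325 Pa, so 112.3 atm = 112.3 * 101325 = 11378798 Pa. 1 mmHg = 133.32237 Pa, so 3513 mmHg = 3513 * 133.32237 = 468361.48 Pa. Sum: 11378798 + 468361.48 = 11847159 Pa. 1 decipascal = 0.1 Pa, so 11847159 Pa = 11847159 / 0.1 = 1.1847159e+08 decipascal ≈ 1.185e+08 decipascal (4 s.f.).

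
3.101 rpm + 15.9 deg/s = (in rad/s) 0.6022. Check: 1 rpm = 0.10471976 rad/s, so 3.101 rpm = 3.101 * 0.10471976 = 0.32473596 rad/s. 1 deg/s = 0.017453293 rad/s, so 15.9 deg/s = 15.9 * 0.017453293 = 0.27750735 rad/s. Sum: 0.32473596 + 0.27750735 = 0.60224331 rad/s. Result: 0.60224331 rad/s ≈ 0.6022 rad/s (4 s.f.).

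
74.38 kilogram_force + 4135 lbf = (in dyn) 1 kilogram_force = 9.80665 N, so 74.38 kilogram_force = 74.38 * 9.80665 = 729.41863 N. 1 lbf = 4.4482216 N, so 4135 lbf = 4135 * 4.4482216 = 18393.396 N. Sum: 729.41863 + 18393.396 = 19122.815 N. 1 dyn = 1e-05 N, so 19122.815 N = 19122.815 / 1e-05 = 1.9122815e+09 dyn ≈ 1.912e+09 dyn (4 s.f.). Final answer: 1.912e+09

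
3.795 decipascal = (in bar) 1 decipascal = 0.1 Pa, so 3.795 decipascal = 3.795 * 0.1 = 0.3795 Pa. 1 bar = 100000 Pa, so 0.3795 Pa = 0.3795 / 100000 = 3.795e-06 bar. Final answer: 3.795e-06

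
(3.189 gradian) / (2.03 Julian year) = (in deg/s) 4.48e-08. Check: 1 gradian = 0.015707963 rad, so 3.189 gradian = 3.189 * 0.015707963 = 0.050092695 rad. 1 Julian year = 31557600 s, so 2.03 Julian year = 2.03 * 31557600 = 64061928 s. Combine: 0.050092695 rad / 64061928 s = 7.8194173e-10 rad/s. 1 deg/s = 0.017453293 rad/s, so 7.8194173e-10 rad/s = 7.8194173e-10 / 0.017453293 = 4.4801961e-08 deg/s ≈ 4.48e-08 deg/s (4 s.f.).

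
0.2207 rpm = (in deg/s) 1 rpm = 0.10471976 rad/s, so 0.2207 rpm = 0.2207 * 0.10471976 = 0.02311165 rad/s. 1 deg/s = 0.017453293 rad/s, so 0.02311165 rad/s = 0.02311165 / 0.017453293 = 1.3242 deg/s ≈ 1.324 deg/s (4 s.f.). Final answer: 1.324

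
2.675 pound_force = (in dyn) 1.19e+06. Check: 1 pound_force = 4.4482216 N, so 2.675 pound_force = 2.675 * 4.4482216 = 11.898993 N. 1 dyn = 1e-05 N, so 11.898993 N = 11.898993 / 1e-05 = 1189899.3 dyn ≈ 1.19e+06 dyn (4 s.f.).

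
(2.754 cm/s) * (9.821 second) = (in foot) 1 cm/s = 0.01 m/s, so 2.754 cm/s = 2.754 * 0.01 = 0.02754 m/s. 9.821 second = 9.821 s. Combine: 0.02754 m/s * 9.821 s = 0.27047034 m. 1 foot = 0.3048 m, so 0.27047034 m = 0.27047034 / 0.3048 = 0.88736988 foot ≈ 0.8874 foot (4 s.f.). Final answer: 0.8874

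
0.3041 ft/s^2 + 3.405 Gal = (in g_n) 1 ft/s^2 = 0.3048 m/s^2, so 0.3041 ft/s^2 = 0.3041 * 0.3048 = 0.09268968 m/s^2. 1 Gal = 0.01 m/s^2, so 3.405 Gal = 3.405 * 0.01 = 0.03405 m/s^2. Sum: 0.09268968 + 0.03405 = 0.12673968 m/s^2. 1 g_n = 9.80665 m/s^2, so 0.12673968 m/s^2 = 0.12673968 / 9.80665 = 0.012923851 g_n ≈ 0.01292 g_n (4 s.f.). Final answer: 0.01292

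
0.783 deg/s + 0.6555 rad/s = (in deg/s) 38.34. Check: 1 deg/s = 0.017453293 rad/s, so 0.783 deg/s = 0.783 * 0.017453293 = 0.013665928 rad/s. 0.6555 rad/s is already in rad/s. Sum: 0.013665928 + 0.6555 = 0.66916593 rad/s. 1 deg/s = 0.017453293 rad/s, so 0.66916593 rad/s = 0.66916593 / 0.017453293 = 38.340383 deg/s ≈ 38.34 deg/s (4 s.f.).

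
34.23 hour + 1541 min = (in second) 1 hour = 3600 s, so 34.23 hour = 34.23 * 3600 = 123228 s. 1 min = 60 s, so 1541 min = 1541 * 60 = 92460 s. Sum: 123228 + 92460 = 215688 s. 215688 s = 215688 second ≈ 2.157e+05 second (4 s.f.). Final answer: 2.157e+05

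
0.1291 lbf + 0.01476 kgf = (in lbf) 1 lbf = 4.4482216 N, so 0.1291 lbf = 0.1291 * 4.4482216 = 0.57426541 N. 1 kgf = 9.80665 N, so 0.01476 kgf = 0.01476 * 9.80665 = 0.14474615 N. Sum: 0.57426541 + 0.14474615 = 0.71901156 N. 1 lbf = 4.4482216 N, so 0.71901156 N = 0.71901156 / 4.4482216 = 0.16164023 lbf ≈ 0.1616 lbf (4 s.f.). Final answer: 0.1616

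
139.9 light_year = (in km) 1.324e+15. Check: 1 light_year = 9.4607305e+15 m, so 139.9 light_year = 139.9 * 9.4607305e+15 = 1.3235562e+18 m. 1 km = 1000 m, so 1.3235562e+18 m = 1.3235562e+18 / 1000 = 1.3235562e+15 km ≈ 1.324e+15 km (4 s.f.).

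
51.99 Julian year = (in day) 1 Julian year = 31557600 s, so 51.99 Julian year = 51.99 * 31557600 = 1.6406796e+09 s. 1 day = 86400 s, so 1.6406796e+09 s = 1.6406796e+09 / 86400 = 18989.347 day ≈ 1.899e+04 day (4 s.f.). Final answer: 1.899e+04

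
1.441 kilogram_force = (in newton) 1 kilogram_force = 9.80665 N, so 1.441 kilogram_force = 1.441 * 9.80665 = 14.131383 N. 14.131383 N = 14.131383 newton ≈ 14.13 newton (4 s.f.). Final answer: 14.13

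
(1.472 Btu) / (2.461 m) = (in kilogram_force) 64.35. Check: 1 Btu = 1055.0559 J, so 1.472 Btu = 1.472 * 1055.0559 = 1553.0422 J. 2.461 m is already in m. Combine: 1553.0422 J / 2.461 m = 631.06144 N. 1 kilogram_force = 9.80665 N, so 631.06144 N = 631.06144 / 9.80665 = 64.350359 kilogram_force ≈ 64.35 kilogram_force (4 s.f.).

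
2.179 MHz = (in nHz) 1 MHz = 1000000 Hz, so 2.179 MHz = 2.179 * 1000000 = 2179000 Hz. 1 nHz = 1e-09 Hz, so 2179000 Hz = 2179000 / 1e-09 = 2.179e+15 nHz. Final answer: 2.179e+15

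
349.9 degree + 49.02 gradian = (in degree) 1 degree = 0.017453293 rad, so 349.9 degree = 349.9 * 0.017453293 = 6.1069071 rad. 1 gradian = 0.015707963 rad, so 49.02 gradian = 49.02 * 0.015707963 = 0.77000436 rad. Sum: 6.1069071 + 0.77000436 = 6.8769114 rad. 1 degree = 0.017453293 rad, so 6.8769114 rad = 6.8769114 / 0.017453293 = 394.018 degree ≈ 394 degree (4 s.f.). Final answer: 394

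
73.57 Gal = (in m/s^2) 1 Gal = 0.01 m/s^2, so 73.57 Gal = 73.57 * 0.01 = 0.7357 m/s^2. Result: 0.7357 m/s^2. Final answer: 0.7357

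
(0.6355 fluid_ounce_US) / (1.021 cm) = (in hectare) 1.841e-07. Check: 1 fluid_ounce_US = 2.957353e-05 m^3, so 0.6355 fluid_ounce_US = 0.6355 * 2.957353e-05 = 1.8793978e-05 m^3. 1 cm = 0.01 m, so 1.021 cm = 1.021 * 0.01 = 0.01021 m. Combine: 1.8793978e-05 m^3 / 0.01021 m = 0.0018407422 m^2. 1 hectare = 10000 m^2, so 0.0018407422 m^2 = 0.0018407422 / 10000 = 1.8407422e-07 hectare ≈ 1.841e-07 hectare (4 s.f.).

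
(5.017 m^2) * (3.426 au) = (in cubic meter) 5.017 m^2 is already in m^2. 1 au = 1.4959787e+11 m, so 3.426 au = 3.426 * 1.4959787e+11 = 5.1252231e+11 m. Combine: 5.017 m^2 * 5.1252231e+11 m = 2.5713244e+12 m^3. 2.5713244e+12 m^3 = 2.5713244e+12 cubic meter ≈ 2.571e+12 cubic meter (4 s.f.). Final answer: 2.571e+12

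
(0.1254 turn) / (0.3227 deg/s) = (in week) 0.0002313. Check: 1 turn = 6.2831853 rad, so 0.1254 turn = 0.1254 * 6.2831853 = 0.78791144 rad. 1 deg/s = 0.017453293 rad/s, so 0.3227 deg/s = 0.3227 * 0.017453293 = 0.0056321775 rad/s. Combine: 0.78791144 rad / 0.0056321775 rad/s = 139.89464 s. 1 week = 604800 s, so 139.89464 s = 139.89464 / 604800 = 0.00023130727 week ≈ 0.0002313 week (4 s.f.).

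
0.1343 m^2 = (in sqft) 1 sqft = 0.09290304 m^2, so 0.1343 m^2 = 0.1343 / 0.09290304 = 1.4455932 sqft ≈ 1.446 sqft (4 s.f.). Final answer: 1.446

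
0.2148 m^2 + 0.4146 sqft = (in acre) 0.2148 m^2 is already in m^2. 1 sqft = 0.09290304 m^2, so 0.4146 sqft = 0.4146 * 0.09290304 = 0.0385176 m^2. Sum: 0.2148 + 0.0385176 = 0.2533176 m^2. 1 acre = 4046.8564 m^2, so 0.2533176 m^2 = 0.2533176 / 4046.8564 = 6.2596142e-05 acre ≈ 6.26e-05 acre (4 s.f.). Final answer: 6.26e-05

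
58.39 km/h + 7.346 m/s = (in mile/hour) 1 km/h = 0.27777778 m/s, so 58.39 km/h = 58.39 * 0.27777778 = 16.219444 m/s. 7.346 m/s is already in m/s. Sum: 16.219444 + 7.346 = 23.565444 m/s. 1 mile/hour = 0.44704 m/s, so 23.565444 m/s = 23.565444 / 0.44704 = 52.714398 mile/hour ≈ 52.71 mile/hour (4 s.f.). Final answer: 52.71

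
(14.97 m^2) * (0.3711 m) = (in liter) 14.97 m^2 is already in m^2. 0.3711 m is already in m. Combine: 14.97 m^2 * 0.3711 m = 5.555367 m^3. 1 liter = 0.001 m^3, so 5.555367 m^3 = 5.555367 / 0.001 = 5555.367 liter ≈ 5555 liter (4 s.f.). Final answer: 5555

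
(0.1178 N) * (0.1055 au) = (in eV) 1.16e+28. Check: 0.1178 N is already in N. 1 au = 1.4959787e+11 m, so 0.1055 au = 0.1055 * 1.4959787e+11 = 1.5782575e+10 m. Combine: 0.1178 N * 1.5782575e+10 m = 1.8591874e+09 J. 1 eV = 1.6021766e-19 J, so 1.8591874e+09 J = 1.8591874e+09 / 1.6021766e-19 = 1.1604135e+28 eV ≈ 1.16e+28 eV (4 s.f.).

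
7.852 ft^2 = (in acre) 0.0001803. Check: 1 ft^2 = 0.09290304 m^2, so 7.852 ft^2 = 7.852 * 0.09290304 = 0.72947467 m^2. 1 acre = 4046.8564 m^2, so 0.72947467 m^2 = 0.72947467 / 4046.8564 = 0.00018025712 acre ≈ 0.0001803 acre (4 s.f.).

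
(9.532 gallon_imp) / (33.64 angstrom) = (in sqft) 1 gallon_imp = 0.00454609 m^3, so 9.532 gallon_imp = 9.532 * 0.00454609 = 0.04333333 m^3. 1 angstrom = 1e-10 m, so 33.64 angstrom = 33.64 * 1e-10 = 3.364e-09 m. Combine: 0.04333333 m^3 / 3.364e-09 m = 12881489 m^2. 1 sqft = 0.09290304 m^2, so 12881489 m^2 = 12881489 / 0.09290304 = 1.386552e+08 sqft ≈ 1.387e+08 sqft (4 s.f.). Final answer: 1.387e+08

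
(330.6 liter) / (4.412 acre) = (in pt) 0.05249. Check: 1 liter = 0.001 m^3, so 330.6 liter = 330.6 * 0.001 = 0.3306 m^3. 1 acre = 4046.8564 m^2, so 4.412 acre = 4.412 * 4046.8564 = 17854.731 m^2. Combine: 0.3306 m^3 / 17854.731 m^2 = 1.8516101e-05 m. 1 pt = 0.00035277778 m, so 1.8516101e-05 m = 1.8516101e-05 / 0.00035277778 = 0.052486586 pt ≈ 0.05249 pt (4 s.f.).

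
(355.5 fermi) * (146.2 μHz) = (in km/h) 1.871e-16. Check: 1 fermi = 1e-15 m, so 355.5 fermi = 355.5 * 1e-15 = 3.555e-13 m. 1 μHz = 1e-06 Hz, so 146.2 μHz = 146.2 * 1e-06 = 0.0001462 Hz. Combine: 3.555e-13 m * 0.0001462 Hz = 5.19741e-17 m/s. 1 km/h = 0.27777778 m/s, so 5.19741e-17 m/s = 5.19741e-17 / 0.27777778 = 1.8710676e-16 km/h ≈ 1.871e-16 km/h (4 s.f.).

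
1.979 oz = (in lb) 0.1237. Check: 1 oz = 0.028349523 kg, so 1.979 oz = 1.979 * 0.028349523 = 0.056103706 kg. 1 lb = 0.45359237 kg, so 0.056103706 kg = 0.056103706 / 0.45359237 = 0.1236875 lb ≈ 0.1237 lb (4 s.f.).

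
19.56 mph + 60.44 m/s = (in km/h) 249.1. Check: 1 mph = 0.44704 m/s, so 19.56 mph = 19.56 * 0.44704 = 8.7441024 m/s. 60.44 m/s is already in m/s. Sum: 8.7441024 + 60.44 = 69.184102 m/s. 1 km/h = 0.27777778 m/s, so 69.184102 m/s = 69.184102 / 0.27777778 = 249.06277 km/h ≈ 249.1 km/h (4 s.f.).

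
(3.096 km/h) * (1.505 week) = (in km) 1 km/h = 0.27777778 m/s, so 3.096 km/h = 3.096 * 0.27777778 = 0.86 m/s. 1 week = 604800 s, so 1.505 week = 1.505 * 604800 = 910224 s. Combine: 0.86 m/s * 910224 s = 782792.64 m. 1 km = 1000 m, so 782792.64 m = 782792.64 / 1000 = 782.79264 km ≈ 782.8 km (4 s.f.). Final answer: 782.8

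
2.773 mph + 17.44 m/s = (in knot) 36.31. Check: 1 mph = 0.44704 m/s, so 2.773 mph = 2.773 * 0.44704 = 1.2396419 m/s. 17.44 m/s is already in m/s. Sum: 1.2396419 + 17.44 = 18.679642 m/s. 1 knot = 0.51444444 m/s, so 18.679642 m/s = 18.679642 / 0.51444444 = 36.310319 knot ≈ 36.31 knot (4 s.f.).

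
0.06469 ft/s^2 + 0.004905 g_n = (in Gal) 1 ft/s^2 = 0.3048 m/s^2, so 0.06469 ft/s^2 = 0.06469 * 0.3048 = 0.019717512 m/s^2. 1 g_n = 9.80665 m/s^2, so 0.004905 g_n = 0.004905 * 9.80665 = 0.048101618 m/s^2. Sum: 0.019717512 + 0.048101618 = 0.06781913 m/s^2. 1 Gal = 0.01 m/s^2, so 0.06781913 m/s^2 = 0.06781913 / 0.01 = 6.781913 Gal ≈ 6.782 Gal (4 s.f.). Final answer: 6.782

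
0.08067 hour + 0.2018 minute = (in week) 0.0005002. Check: 1 hour = 3600 s, so 0.08067 hour = 0.08067 * 3600 = 290.412 s. 1 minute = 60 s, so 0.2018 minute = 0.2018 * 60 = 12.108 s. Sum: 290.412 + 12.108 = 302.52 s. 1 week = 604800 s, so 302.52 s = 302.52 / 604800 = 0.00050019841 week ≈ 0.0005002 week (4 s.f.).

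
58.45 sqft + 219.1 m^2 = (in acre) 1 sqft = 0.09290304 m^2, so 58.45 sqft = 58.45 * 0.09290304 = 5.4301827 m^2. 219.1 m^2 is already in m^2. Sum: 5.4301827 + 219.1 = 224.53018 m^2. 1 acre = 4046.8564 m^2, so 224.53018 m^2 = 224.53018 / 4046.8564 = 0.055482616 acre ≈ 0.05548 acre (4 s.f.). Final answer: 0.05548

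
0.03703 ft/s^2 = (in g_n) 1 ft/s^2 = 0.3048 m/s^2, so 0.03703 ft/s^2 = 0.03703 * 0.3048 = 0.011286744 m/s^2. 1 g_n = 9.80665 m/s^2, so 0.011286744 m/s^2 = 0.011286744 / 9.80665 = 0.0011509276 g_n ≈ 0.001151 g_n (4 s.f.). Final answer: 0.001151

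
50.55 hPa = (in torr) 37.92. Check: 1 hPa = 100 Pa, so 50.55 hPa = 50.55 * 100 = 5055 Pa. 1 torr = 133.32237 Pa, so 5055 Pa = 5055 / 133.32237 = 37.915618 torr ≈ 37.92 torr (4 s.f.).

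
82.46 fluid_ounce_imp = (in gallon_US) 0.6189. Check: 1 fluid_ounce_imp = 2.8413063e-05 m^3, so 82.46 fluid_ounce_imp = 82.46 * 2.8413063e-05 = 0.0023429411 m^3. 1 gallon_US = 0.0037854118 m^3, so 0.0023429411 m^3 = 0.0023429411 / 0.0037854118 = 0.61893957 gallon_US ≈ 0.6189 gallon_US (4 s.f.).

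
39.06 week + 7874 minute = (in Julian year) 1 week = 604800 s, so 39.06 week = 39.06 * 604800 = 23623488 s. 1 minute = 60 s, so 7874 minute = 7874 * 60 = 472440 s. Sum: 23623488 + 472440 = 24095928 s. 1 Julian year = 31557600 s, so 24095928 s = 24095928 / 31557600 = 0.76355388 Julian year ≈ 0.7636 Julian year (4 s.f.). Final answer: 0.7636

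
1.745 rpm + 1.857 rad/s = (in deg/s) 1 rpm = 0.10471976 rad/s, so 1.745 rpm = 1.745 * 0.10471976 = 0.18273597 rad/s. 1.857 rad/s is already in rad/s. Sum: 0.18273597 + 1.857 = 2.039736 rad/s. 1 deg/s = 0.017453293 rad/s, so 2.039736 rad/s = 2.039736 / 0.017453293 = 116.86826 deg/s ≈ 116.9 deg/s (4 s.f.). Final answer: 116.9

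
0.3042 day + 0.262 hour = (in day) 1 day = 86400 s, so 0.3042 day = 0.3042 * 86400 = 26282.88 s. 1 hour = 3600 s, so 0.262 hour = 0.262 * 3600 = 943.2 s. Sum: 26282.88 + 943.2 = 27226.08 s. 1 day = 86400 s, so 27226.08 s = 27226.08 / 86400 = 0.31511667 day ≈ 0.3151 day (4 s.f.). Final answer: 0.3151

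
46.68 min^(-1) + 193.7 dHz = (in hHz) 0.2015. Check: 1 min^(-1) = 0.016666667 Hz, so 46.68 min^(-1) = 46.68 * 0.016666667 = 0.778 Hz. 1 dHz = 0.1 Hz, so 193.7 dHz = 193.7 * 0.1 = 19.37 Hz. Sum: 0.778 + 19.37 = 20.148 Hz. 1 hHz = 100 Hz, so 20.148 Hz = 20.148 / 100 = 0.20148 hHz ≈ 0.2015 hHz (4 s.f.).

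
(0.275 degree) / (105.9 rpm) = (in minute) 7.213e-06. Check: 1 degree = 0.017453293 rad, so 0.275 degree = 0.275 * 0.017453293 = 0.0047996554 rad. 1 rpm = 0.10471976 rad/s, so 105.9 rpm = 105.9 * 0.10471976 = 11.089822 rad/s. Combine: 0.0047996554 rad / 11.089822 rad/s = 0.00043279824 s. 1 minute = 60 s, so 0.00043279824 s = 0.00043279824 / 60 = 7.213304e-06 minute ≈ 7.213e-06 minute (4 s.f.).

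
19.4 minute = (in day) 0.01347. Check: 1 minute = 60 s, so 19.4 minute = 19.4 * 60 = 1164 s. 1 day = 86400 s, so 1164 s = 1164 / 86400 = 0.013472222 day ≈ 0.01347 day (4 s.f.).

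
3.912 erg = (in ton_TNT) 1 erg = 1e-07 J, so 3.912 erg = 3.912 * 1e-07 = 3.912e-07 J. 1 ton_TNT = 4.184e+09 J, so 3.912e-07 J = 3.912e-07 / 4.184e+09 = 9.3499044e-17 ton_TNT ≈ 9.35e-17 ton_TNT (4 s.f.). Final answer: 9.35e-17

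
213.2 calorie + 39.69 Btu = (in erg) 4.277e+11. Check: 1 calorie = 4.184 J, so 213.2 calorie = 213.2 * 4.184 = 892.0288 J. 1 Btu = 1055.0559 J, so 39.69 Btu = 39.69 * 1055.0559 = 41875.167 J. Sum: 892.0288 + 41875.167 = 42767.196 J. 1 erg = 1e-07 J, so 42767.196 J = 42767.196 / 1e-07 = 4.2767196e+11 erg ≈ 4.277e+11 erg (4 s.f.).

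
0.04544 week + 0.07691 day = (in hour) 1 week = 604800 s, so 0.04544 week = 0.04544 * 604800 = 27482.112 s. 1 day = 86400 s, so 0.07691 day = 0.07691 * 86400 = 6645.024 s. Sum: 27482.112 + 6645.024 = 34127.136 s. 1 hour = 3600 s, so 34127.136 s = 34127.136 / 3600 = 9.47976 hour ≈ 9.48 hour (4 s.f.). Final answer: 9.48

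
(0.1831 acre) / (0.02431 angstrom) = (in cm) 1 acre = 4046.8564 m^2, so 0.1831 acre = 0.1831 * 4046.8564 = 740.97941 m^2. 1 angstrom = 1e-10 m, so 0.02431 angstrom = 0.02431 * 1e-10 = 2.431e-12 m. Combine: 740.97941 m^2 / 2.431e-12 m = 3.0480436e+14 m. 1 cm = 0.01 m, so 3.0480436e+14 m = 3.0480436e+14 / 0.01 = 3.0480436e+16 cm ≈ 3.048e+16 cm (4 s.f.). Final answer: 3.048e+16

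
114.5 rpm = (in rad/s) 1 rpm = 0.10471976 rad/s, so 114.5 rpm = 114.5 * 0.10471976 = 11.990412 rad/s. Result: 11.990412 rad/s ≈ 11.99 rad/s (4 s.f.). Final answer: 11.99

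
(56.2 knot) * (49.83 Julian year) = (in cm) 4.546e+12. Check: 1 knot = 0.51444444 m/s, so 56.2 knot = 56.2 * 0.51444444 = 28.911778 m/s. 1 Julian year = 31557600 s, so 49.83 Julian year = 49.83 * 31557600 = 1.5725152e+09 s. Combine: 28.911778 m/s * 1.5725152e+09 s = 4.546421e+10 m. 1 cm = 0.01 m, so 4.546421e+10 m = 4.546421e+10 / 0.01 = 4.546421e+12 cm ≈ 4.546e+12 cm (4 s.f.).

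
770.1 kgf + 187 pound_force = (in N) 8384. Check: 1 kgf = 9.80665 N, so 770.1 kgf = 770.1 * 9.80665 = 7552.1012 N. 1 pound_force = 4.4482216 N, so 187 pound_force = 187 * 4.4482216 = 831.81744 N. Sum: 7552.1012 + 831.81744 = 8383.9186 N. Result: 8383.9186 N ≈ 8384 N (4 s.f.).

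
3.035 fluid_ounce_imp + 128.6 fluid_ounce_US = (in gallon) 1 fluid_ounce_imp = 2.8413063e-05 m^3, so 3.035 fluid_ounce_imp = 3.035 * 2.8413063e-05 = 8.6233645e-05 m^3. 1 fluid_ounce_US = 2.957353e-05 m^3, so 128.6 fluid_ounce_US = 128.6 * 2.957353e-05 = 0.0038031559 m^3. Sum: 8.6233645e-05 + 0.0038031559 = 0.0038893895 m^3. 1 gallon = 0.0037854118 m^3, so 0.0038893895 m^3 = 0.0038893895 / 0.0037854118 = 1.027468 gallon ≈ 1.027 gallon (4 s.f.). Final answer: 1.027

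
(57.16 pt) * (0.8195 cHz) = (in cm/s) 0.01653. Check: 1 pt = 0.00035277778 m, so 57.16 pt = 57.16 * 0.00035277778 = 0.020164778 m. 1 cHz = 0.01 Hz, so 0.8195 cHz = 0.8195 * 0.01 = 0.008195 Hz. Combine: 0.020164778 m * 0.008195 Hz = 0.00016525035 m/s. 1 cm/s = 0.01 m/s, so 0.00016525035 m/s = 0.00016525035 / 0.01 = 0.016525035 cm/s ≈ 0.01653 cm/s (4 s.f.).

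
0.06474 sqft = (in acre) 1 sqft = 0.09290304 m^2, so 0.06474 sqft = 0.06474 * 0.09290304 = 0.0060145428 m^2. 1 acre = 4046.8564 m^2, so 0.0060145428 m^2 = 0.0060145428 / 4046.8564 = 1.4862259e-06 acre ≈ 1.486e-06 acre (4 s.f.). Final answer: 1.486e-06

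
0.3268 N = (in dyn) 3.268e+04. Check: 1 dyn = 1e-05 N, so 0.3268 N = 0.3268 / 1e-05 = 32680 dyn ≈ 3.268e+04 dyn (4 s.f.).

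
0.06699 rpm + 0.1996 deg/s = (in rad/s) 0.0105. Check: 1 rpm = 0.10471976 rad/s, so 0.06699 rpm = 0.06699 * 0.10471976 = 0.0070151764 rad/s. 1 deg/s = 0.017453293 rad/s, so 0.1996 deg/s = 0.1996 * 0.017453293 = 0.0034836772 rad/s. Sum: 0.0070151764 + 0.0034836772 = 0.010498854 rad/s. Result: 0.010498854 rad/s ≈ 0.0105 rad/s (4 s.f.).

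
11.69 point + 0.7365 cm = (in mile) 7.139e-06. Check: 1 point = 0.00035277778 m, so 11.69 point = 11.69 * 0.00035277778 = 0.0041239722 m. 1 cm = 0.01 m, so 0.7365 cm = 0.7365 * 0.01 = 0.007365 m. Sum: 0.0041239722 + 0.007365 = 0.011488972 m. 1 mile = 1609.344 m, so 0.011488972 m = 0.011488972 / 1609.344 = 7.1389164e-06 mile ≈ 7.139e-06 mile (4 s.f.).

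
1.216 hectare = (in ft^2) 1.309e+05. Check: 1 hectare = 10000 m^2, so 1.216 hectare = 1.216 * 10000 = 12160 m^2. 1 ft^2 = 0.09290304 m^2, so 12160 m^2 = 12160 / 0.09290304 = 130889.15 ft^2 ≈ 1.309e+05 ft^2 (4 s.f.).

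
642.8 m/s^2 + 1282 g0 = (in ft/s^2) 642.8 m/s^2 is already in m/s^2. 1 g0 = 9.80665 m/s^2, so 1282 g0 = 1282 * 9.80665 = 12572.125 m/s^2. Sum: 642.8 + 12572.125 = 13214.925 m/s^2. 1 ft/s^2 = 0.3048 m/s^2, so 13214.925 m/s^2 = 13214.925 / 0.3048 = 43356.054 ft/s^2 ≈ 4.336e+04 ft/s^2 (4 s.f.). Final answer: 4.336e+04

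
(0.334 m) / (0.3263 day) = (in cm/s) 0.001185. Check: 0.334 m is already in m. 1 day = 86400 s, so 0.3263 day = 0.3263 * 86400 = 28192.32 s. Combine: 0.334 m / 28192.32 s = 1.1847198e-05 m/s. 1 cm/s = 0.01 m/s, so 1.1847198e-05 m/s = 1.1847198e-05 / 0.01 = 0.0011847198 cm/s ≈ 0.001185 cm/s (4 s.f.).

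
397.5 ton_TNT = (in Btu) 1.576e+09. Check: 1 ton_TNT = 4.184e+09 J, so 397.5 ton_TNT = 397.5 * 4.184e+09 = 1.66314e+12 J. 1 Btu = 1055.0559 J, so 1.66314e+12 J = 1.66314e+12 / 1055.0559 = 1.5763526e+09 Btu ≈ 1.576e+09 Btu (4 s.f.).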